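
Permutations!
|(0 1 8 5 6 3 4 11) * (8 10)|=9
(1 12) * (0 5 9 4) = [5, 12, 2, 3, 0, 9, 6, 7, 8, 4, 10, 11, 1] = (0 5 9 4)(1 12)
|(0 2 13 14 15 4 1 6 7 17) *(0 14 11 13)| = 14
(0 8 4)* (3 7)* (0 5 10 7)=(0 8 4 5 10 7 3)=[8, 1, 2, 0, 5, 10, 6, 3, 4, 9, 7]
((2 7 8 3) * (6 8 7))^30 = [0, 1, 8, 6, 4, 5, 3, 7, 2] = (2 8)(3 6)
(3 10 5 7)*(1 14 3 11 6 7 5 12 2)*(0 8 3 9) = (0 8 3 10 12 2 1 14 9)(6 7 11) = [8, 14, 1, 10, 4, 5, 7, 11, 3, 0, 12, 6, 2, 13, 9]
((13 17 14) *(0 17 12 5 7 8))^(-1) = (0 8 7 5 12 13 14 17) = [8, 1, 2, 3, 4, 12, 6, 5, 7, 9, 10, 11, 13, 14, 17, 15, 16, 0]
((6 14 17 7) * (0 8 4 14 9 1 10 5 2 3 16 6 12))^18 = [17, 5, 16, 6, 12, 3, 1, 4, 7, 10, 2, 11, 14, 13, 0, 15, 9, 8] = (0 17 8 7 4 12 14)(1 5 3 6)(2 16 9 10)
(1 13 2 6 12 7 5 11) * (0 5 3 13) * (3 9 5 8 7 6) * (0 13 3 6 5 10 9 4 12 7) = [8, 13, 6, 3, 12, 11, 7, 4, 0, 10, 9, 1, 5, 2] = (0 8)(1 13 2 6 7 4 12 5 11)(9 10)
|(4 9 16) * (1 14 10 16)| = |(1 14 10 16 4 9)| = 6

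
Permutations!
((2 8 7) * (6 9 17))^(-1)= (2 7 8)(6 17 9)= [0, 1, 7, 3, 4, 5, 17, 8, 2, 6, 10, 11, 12, 13, 14, 15, 16, 9]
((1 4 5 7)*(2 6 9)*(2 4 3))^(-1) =(1 7 5 4 9 6 2 3) =[0, 7, 3, 1, 9, 4, 2, 5, 8, 6]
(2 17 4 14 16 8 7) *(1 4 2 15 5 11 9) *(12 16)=(1 4 14 12 16 8 7 15 5 11 9)(2 17)=[0, 4, 17, 3, 14, 11, 6, 15, 7, 1, 10, 9, 16, 13, 12, 5, 8, 2]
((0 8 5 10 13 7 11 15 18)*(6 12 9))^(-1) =(0 18 15 11 7 13 10 5 8)(6 9 12) =[18, 1, 2, 3, 4, 8, 9, 13, 0, 12, 5, 7, 6, 10, 14, 11, 16, 17, 15]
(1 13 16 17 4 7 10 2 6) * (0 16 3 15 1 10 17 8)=(0 16 8)(1 13 3 15)(2 6 10)(4 7 17)=[16, 13, 6, 15, 7, 5, 10, 17, 0, 9, 2, 11, 12, 3, 14, 1, 8, 4]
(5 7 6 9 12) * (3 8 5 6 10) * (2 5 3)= (2 5 7 10)(3 8)(6 9 12)= [0, 1, 5, 8, 4, 7, 9, 10, 3, 12, 2, 11, 6]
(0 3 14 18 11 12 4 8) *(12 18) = (0 3 14 12 4 8)(11 18) = [3, 1, 2, 14, 8, 5, 6, 7, 0, 9, 10, 18, 4, 13, 12, 15, 16, 17, 11]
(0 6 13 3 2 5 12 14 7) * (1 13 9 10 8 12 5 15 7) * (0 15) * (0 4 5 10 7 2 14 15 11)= (0 6 9 7 11)(1 13 3 14)(2 4 5 10 8 12 15)= [6, 13, 4, 14, 5, 10, 9, 11, 12, 7, 8, 0, 15, 3, 1, 2]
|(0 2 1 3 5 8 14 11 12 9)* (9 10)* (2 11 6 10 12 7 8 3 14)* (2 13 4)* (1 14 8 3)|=14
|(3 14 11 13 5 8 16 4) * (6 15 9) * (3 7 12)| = |(3 14 11 13 5 8 16 4 7 12)(6 15 9)| = 30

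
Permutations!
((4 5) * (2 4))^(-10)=(2 5 4)=[0, 1, 5, 3, 2, 4]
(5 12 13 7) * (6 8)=(5 12 13 7)(6 8)=[0, 1, 2, 3, 4, 12, 8, 5, 6, 9, 10, 11, 13, 7]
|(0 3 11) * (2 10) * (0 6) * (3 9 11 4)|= 4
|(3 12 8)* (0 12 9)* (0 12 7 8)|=|(0 7 8 3 9 12)|=6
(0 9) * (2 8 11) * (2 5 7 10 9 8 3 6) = (0 8 11 5 7 10 9)(2 3 6) = [8, 1, 3, 6, 4, 7, 2, 10, 11, 0, 9, 5]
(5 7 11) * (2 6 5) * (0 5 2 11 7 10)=(11)(0 5 10)(2 6)=[5, 1, 6, 3, 4, 10, 2, 7, 8, 9, 0, 11]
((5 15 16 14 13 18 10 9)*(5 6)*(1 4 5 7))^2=[0, 5, 2, 3, 15, 16, 1, 4, 8, 7, 6, 11, 12, 10, 18, 14, 13, 17, 9]=(1 5 16 13 10 6)(4 15 14 18 9 7)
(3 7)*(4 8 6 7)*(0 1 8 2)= (0 1 8 6 7 3 4 2)= [1, 8, 0, 4, 2, 5, 7, 3, 6]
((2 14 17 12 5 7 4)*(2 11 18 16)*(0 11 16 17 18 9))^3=[0, 1, 17, 3, 14, 16, 6, 2, 8, 9, 10, 11, 4, 13, 12, 15, 18, 7, 5]=(2 17 7)(4 14 12)(5 16 18)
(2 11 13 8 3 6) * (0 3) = (0 3 6 2 11 13 8) = [3, 1, 11, 6, 4, 5, 2, 7, 0, 9, 10, 13, 12, 8]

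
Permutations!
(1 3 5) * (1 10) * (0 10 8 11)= (0 10 1 3 5 8 11)= [10, 3, 2, 5, 4, 8, 6, 7, 11, 9, 1, 0]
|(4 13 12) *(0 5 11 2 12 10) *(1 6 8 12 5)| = 24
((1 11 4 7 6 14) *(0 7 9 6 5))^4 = (0 7 5)(1 6 4)(9 11 14) = [7, 6, 2, 3, 1, 0, 4, 5, 8, 11, 10, 14, 12, 13, 9]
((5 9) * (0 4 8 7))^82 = (9)(0 8)(4 7) = [8, 1, 2, 3, 7, 5, 6, 4, 0, 9]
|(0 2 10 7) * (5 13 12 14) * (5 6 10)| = 9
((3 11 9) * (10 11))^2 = [0, 1, 2, 11, 4, 5, 6, 7, 8, 10, 9, 3] = (3 11)(9 10)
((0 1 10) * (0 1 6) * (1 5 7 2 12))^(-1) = (0 6)(1 12 2 7 5 10) = [6, 12, 7, 3, 4, 10, 0, 5, 8, 9, 1, 11, 2]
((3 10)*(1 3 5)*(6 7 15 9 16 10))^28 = (1 3 6 7 15 9 16 10 5) = [0, 3, 2, 6, 4, 1, 7, 15, 8, 16, 5, 11, 12, 13, 14, 9, 10]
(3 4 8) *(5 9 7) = (3 4 8)(5 9 7) = [0, 1, 2, 4, 8, 9, 6, 5, 3, 7]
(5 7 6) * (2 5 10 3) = (2 5 7 6 10 3) = [0, 1, 5, 2, 4, 7, 10, 6, 8, 9, 3]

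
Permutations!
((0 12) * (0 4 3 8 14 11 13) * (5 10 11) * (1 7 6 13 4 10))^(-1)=(0 13 6 7 1 5 14 8 3 4 11 10 12)=[13, 5, 2, 4, 11, 14, 7, 1, 3, 9, 12, 10, 0, 6, 8]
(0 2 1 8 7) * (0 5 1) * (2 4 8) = [4, 2, 0, 3, 8, 1, 6, 5, 7] = (0 4 8 7 5 1 2)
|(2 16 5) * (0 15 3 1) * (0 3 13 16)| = |(0 15 13 16 5 2)(1 3)| = 6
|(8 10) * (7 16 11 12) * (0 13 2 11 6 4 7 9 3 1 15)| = 36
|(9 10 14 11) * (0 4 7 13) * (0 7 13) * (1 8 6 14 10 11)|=|(0 4 13 7)(1 8 6 14)(9 11)|=4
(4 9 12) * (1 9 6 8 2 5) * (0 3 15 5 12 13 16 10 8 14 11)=(0 3 15 5 1 9 13 16 10 8 2 12 4 6 14 11)=[3, 9, 12, 15, 6, 1, 14, 7, 2, 13, 8, 0, 4, 16, 11, 5, 10]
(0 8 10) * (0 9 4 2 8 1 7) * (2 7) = (0 1 2 8 10 9 4 7) = [1, 2, 8, 3, 7, 5, 6, 0, 10, 4, 9]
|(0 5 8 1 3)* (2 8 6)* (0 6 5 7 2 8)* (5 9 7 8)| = 9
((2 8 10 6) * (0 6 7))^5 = (0 7 10 8 2 6) = [7, 1, 6, 3, 4, 5, 0, 10, 2, 9, 8]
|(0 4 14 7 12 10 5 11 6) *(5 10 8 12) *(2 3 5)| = 18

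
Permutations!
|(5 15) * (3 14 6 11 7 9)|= 6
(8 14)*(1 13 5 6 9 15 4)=(1 13 5 6 9 15 4)(8 14)=[0, 13, 2, 3, 1, 6, 9, 7, 14, 15, 10, 11, 12, 5, 8, 4]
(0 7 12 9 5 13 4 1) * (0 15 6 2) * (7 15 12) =(0 15 6 2)(1 12 9 5 13 4) =[15, 12, 0, 3, 1, 13, 2, 7, 8, 5, 10, 11, 9, 4, 14, 6]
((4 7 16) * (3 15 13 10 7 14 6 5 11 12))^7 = (3 14 13 5 7 12 4 15 6 10 11 16) = [0, 1, 2, 14, 15, 7, 10, 12, 8, 9, 11, 16, 4, 5, 13, 6, 3]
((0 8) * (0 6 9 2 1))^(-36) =(9) =[0, 1, 2, 3, 4, 5, 6, 7, 8, 9]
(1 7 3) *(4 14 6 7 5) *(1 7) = [0, 5, 2, 7, 14, 4, 1, 3, 8, 9, 10, 11, 12, 13, 6] = (1 5 4 14 6)(3 7)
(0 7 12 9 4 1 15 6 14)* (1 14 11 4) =(0 7 12 9 1 15 6 11 4 14) =[7, 15, 2, 3, 14, 5, 11, 12, 8, 1, 10, 4, 9, 13, 0, 6]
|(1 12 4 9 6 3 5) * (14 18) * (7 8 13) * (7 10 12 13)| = 18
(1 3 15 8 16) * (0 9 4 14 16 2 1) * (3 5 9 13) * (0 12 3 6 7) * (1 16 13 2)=(0 2 16 12 3 15 8 1 5 9 4 14 13 6 7)=[2, 5, 16, 15, 14, 9, 7, 0, 1, 4, 10, 11, 3, 6, 13, 8, 12]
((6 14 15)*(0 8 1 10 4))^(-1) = (0 4 10 1 8)(6 15 14) = [4, 8, 2, 3, 10, 5, 15, 7, 0, 9, 1, 11, 12, 13, 6, 14]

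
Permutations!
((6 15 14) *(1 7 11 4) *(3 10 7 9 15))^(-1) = (1 4 11 7 10 3 6 14 15 9) = [0, 4, 2, 6, 11, 5, 14, 10, 8, 1, 3, 7, 12, 13, 15, 9]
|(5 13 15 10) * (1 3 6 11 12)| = 20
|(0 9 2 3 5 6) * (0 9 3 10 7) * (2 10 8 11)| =|(0 3 5 6 9 10 7)(2 8 11)| =21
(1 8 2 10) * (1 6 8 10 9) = (1 10 6 8 2 9) = [0, 10, 9, 3, 4, 5, 8, 7, 2, 1, 6]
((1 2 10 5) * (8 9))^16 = (10) = [0, 1, 2, 3, 4, 5, 6, 7, 8, 9, 10]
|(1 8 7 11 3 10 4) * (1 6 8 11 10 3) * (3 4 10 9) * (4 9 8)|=2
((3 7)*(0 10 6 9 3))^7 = (0 10 6 9 3 7) = [10, 1, 2, 7, 4, 5, 9, 0, 8, 3, 6]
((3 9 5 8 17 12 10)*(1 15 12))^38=(1 12 3 5 17 15 10 9 8)=[0, 12, 2, 5, 4, 17, 6, 7, 1, 8, 9, 11, 3, 13, 14, 10, 16, 15]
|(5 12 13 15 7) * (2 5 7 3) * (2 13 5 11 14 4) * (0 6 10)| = 12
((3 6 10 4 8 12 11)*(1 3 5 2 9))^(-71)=[0, 12, 4, 11, 9, 10, 5, 7, 1, 8, 2, 6, 3]=(1 12 3 11 6 5 10 2 4 9 8)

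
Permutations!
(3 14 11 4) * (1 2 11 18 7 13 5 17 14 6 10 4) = (1 2 11)(3 6 10 4)(5 17 14 18 7 13) = [0, 2, 11, 6, 3, 17, 10, 13, 8, 9, 4, 1, 12, 5, 18, 15, 16, 14, 7]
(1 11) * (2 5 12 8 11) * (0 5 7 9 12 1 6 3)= [5, 2, 7, 0, 4, 1, 3, 9, 11, 12, 10, 6, 8]= (0 5 1 2 7 9 12 8 11 6 3)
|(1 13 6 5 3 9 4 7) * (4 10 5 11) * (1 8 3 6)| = |(1 13)(3 9 10 5 6 11 4 7 8)| = 18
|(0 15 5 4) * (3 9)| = 4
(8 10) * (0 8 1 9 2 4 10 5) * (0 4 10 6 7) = (0 8 5 4 6 7)(1 9 2 10) = [8, 9, 10, 3, 6, 4, 7, 0, 5, 2, 1]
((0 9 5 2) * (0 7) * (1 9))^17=(0 7 2 5 9 1)=[7, 0, 5, 3, 4, 9, 6, 2, 8, 1]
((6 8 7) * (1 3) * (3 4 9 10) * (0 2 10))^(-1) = (0 9 4 1 3 10 2)(6 7 8) = [9, 3, 0, 10, 1, 5, 7, 8, 6, 4, 2]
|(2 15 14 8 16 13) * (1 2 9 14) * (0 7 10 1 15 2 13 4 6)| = |(0 7 10 1 13 9 14 8 16 4 6)| = 11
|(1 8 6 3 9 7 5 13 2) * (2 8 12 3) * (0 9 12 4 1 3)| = |(0 9 7 5 13 8 6 2 3 12)(1 4)| = 10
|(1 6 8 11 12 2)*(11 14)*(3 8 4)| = 9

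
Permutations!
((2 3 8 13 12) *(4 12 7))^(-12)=(2 8 7 12 3 13 4)=[0, 1, 8, 13, 2, 5, 6, 12, 7, 9, 10, 11, 3, 4]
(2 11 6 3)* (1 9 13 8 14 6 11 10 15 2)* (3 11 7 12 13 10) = (1 9 10 15 2 3)(6 11 7 12 13 8 14) = [0, 9, 3, 1, 4, 5, 11, 12, 14, 10, 15, 7, 13, 8, 6, 2]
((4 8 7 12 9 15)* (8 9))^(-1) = (4 15 9)(7 8 12) = [0, 1, 2, 3, 15, 5, 6, 8, 12, 4, 10, 11, 7, 13, 14, 9]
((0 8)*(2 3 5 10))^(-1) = (0 8)(2 10 5 3) = [8, 1, 10, 2, 4, 3, 6, 7, 0, 9, 5]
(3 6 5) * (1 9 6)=(1 9 6 5 3)=[0, 9, 2, 1, 4, 3, 5, 7, 8, 6]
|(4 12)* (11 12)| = 3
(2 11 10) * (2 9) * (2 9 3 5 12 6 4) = (2 11 10 3 5 12 6 4) = [0, 1, 11, 5, 2, 12, 4, 7, 8, 9, 3, 10, 6]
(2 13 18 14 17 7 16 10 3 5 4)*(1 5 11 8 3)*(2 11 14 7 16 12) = (1 5 4 11 8 3 14 17 16 10)(2 13 18 7 12) = [0, 5, 13, 14, 11, 4, 6, 12, 3, 9, 1, 8, 2, 18, 17, 15, 10, 16, 7]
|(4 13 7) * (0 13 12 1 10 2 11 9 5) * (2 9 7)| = |(0 13 2 11 7 4 12 1 10 9 5)| = 11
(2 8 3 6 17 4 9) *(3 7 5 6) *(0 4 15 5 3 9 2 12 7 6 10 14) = (0 4 2 8 6 17 15 5 10 14)(3 9 12 7) = [4, 1, 8, 9, 2, 10, 17, 3, 6, 12, 14, 11, 7, 13, 0, 5, 16, 15]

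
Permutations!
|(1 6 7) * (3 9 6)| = 5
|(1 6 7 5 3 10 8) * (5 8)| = |(1 6 7 8)(3 10 5)| = 12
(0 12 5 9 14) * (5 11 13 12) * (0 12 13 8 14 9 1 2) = [5, 2, 0, 3, 4, 1, 6, 7, 14, 9, 10, 8, 11, 13, 12] = (0 5 1 2)(8 14 12 11)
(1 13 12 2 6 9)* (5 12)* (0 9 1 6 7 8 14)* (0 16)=[9, 13, 7, 3, 4, 12, 1, 8, 14, 6, 10, 11, 2, 5, 16, 15, 0]=(0 9 6 1 13 5 12 2 7 8 14 16)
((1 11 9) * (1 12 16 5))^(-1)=[0, 5, 2, 3, 4, 16, 6, 7, 8, 11, 10, 1, 9, 13, 14, 15, 12]=(1 5 16 12 9 11)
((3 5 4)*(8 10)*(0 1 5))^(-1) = (0 3 4 5 1)(8 10) = [3, 0, 2, 4, 5, 1, 6, 7, 10, 9, 8]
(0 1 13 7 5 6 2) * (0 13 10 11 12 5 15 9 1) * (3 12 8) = (1 10 11 8 3 12 5 6 2 13 7 15 9) = [0, 10, 13, 12, 4, 6, 2, 15, 3, 1, 11, 8, 5, 7, 14, 9]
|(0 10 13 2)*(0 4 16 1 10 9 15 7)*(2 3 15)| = |(0 9 2 4 16 1 10 13 3 15 7)| = 11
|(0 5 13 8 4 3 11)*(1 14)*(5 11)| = 10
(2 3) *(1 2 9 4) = (1 2 3 9 4) = [0, 2, 3, 9, 1, 5, 6, 7, 8, 4]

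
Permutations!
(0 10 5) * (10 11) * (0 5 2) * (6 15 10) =(0 11 6 15 10 2) =[11, 1, 0, 3, 4, 5, 15, 7, 8, 9, 2, 6, 12, 13, 14, 10]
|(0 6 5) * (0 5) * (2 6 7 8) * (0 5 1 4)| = 8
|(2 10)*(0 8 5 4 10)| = |(0 8 5 4 10 2)| = 6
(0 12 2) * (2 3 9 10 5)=(0 12 3 9 10 5 2)=[12, 1, 0, 9, 4, 2, 6, 7, 8, 10, 5, 11, 3]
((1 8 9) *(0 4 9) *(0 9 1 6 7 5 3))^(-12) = (0 7 8)(1 3 6)(4 5 9) = [7, 3, 2, 6, 5, 9, 1, 8, 0, 4]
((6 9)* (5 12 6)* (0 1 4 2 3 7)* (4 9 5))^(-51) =(12)(0 3 4 1 7 2 9) =[3, 7, 9, 4, 1, 5, 6, 2, 8, 0, 10, 11, 12]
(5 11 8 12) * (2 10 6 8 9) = (2 10 6 8 12 5 11 9) = [0, 1, 10, 3, 4, 11, 8, 7, 12, 2, 6, 9, 5]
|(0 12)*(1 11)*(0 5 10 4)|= 10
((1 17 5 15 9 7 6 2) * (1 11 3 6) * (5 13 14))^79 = (1 7 9 15 5 14 13 17)(2 6 3 11) = [0, 7, 6, 11, 4, 14, 3, 9, 8, 15, 10, 2, 12, 17, 13, 5, 16, 1]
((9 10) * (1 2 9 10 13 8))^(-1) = [0, 8, 1, 3, 4, 5, 6, 7, 13, 2, 10, 11, 12, 9] = (1 8 13 9 2)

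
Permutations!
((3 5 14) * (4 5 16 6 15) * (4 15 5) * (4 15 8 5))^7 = (3 14 5 8 15 4 6 16) = [0, 1, 2, 14, 6, 8, 16, 7, 15, 9, 10, 11, 12, 13, 5, 4, 3]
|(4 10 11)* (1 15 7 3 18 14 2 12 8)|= 9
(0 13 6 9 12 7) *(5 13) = (0 5 13 6 9 12 7) = [5, 1, 2, 3, 4, 13, 9, 0, 8, 12, 10, 11, 7, 6]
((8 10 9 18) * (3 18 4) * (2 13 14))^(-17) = (2 13 14)(3 18 8 10 9 4) = [0, 1, 13, 18, 3, 5, 6, 7, 10, 4, 9, 11, 12, 14, 2, 15, 16, 17, 8]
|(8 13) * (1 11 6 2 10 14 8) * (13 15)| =9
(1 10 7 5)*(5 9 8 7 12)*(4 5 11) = (1 10 12 11 4 5)(7 9 8) = [0, 10, 2, 3, 5, 1, 6, 9, 7, 8, 12, 4, 11]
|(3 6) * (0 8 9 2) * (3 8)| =|(0 3 6 8 9 2)| =6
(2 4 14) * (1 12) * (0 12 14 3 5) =(0 12 1 14 2 4 3 5) =[12, 14, 4, 5, 3, 0, 6, 7, 8, 9, 10, 11, 1, 13, 2]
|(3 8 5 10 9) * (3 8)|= 4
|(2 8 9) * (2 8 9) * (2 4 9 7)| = |(2 7)(4 9 8)| = 6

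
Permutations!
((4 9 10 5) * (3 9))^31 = [0, 1, 2, 9, 3, 4, 6, 7, 8, 10, 5] = (3 9 10 5 4)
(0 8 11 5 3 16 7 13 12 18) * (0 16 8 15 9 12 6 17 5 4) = [15, 1, 2, 8, 0, 3, 17, 13, 11, 12, 10, 4, 18, 6, 14, 9, 7, 5, 16] = (0 15 9 12 18 16 7 13 6 17 5 3 8 11 4)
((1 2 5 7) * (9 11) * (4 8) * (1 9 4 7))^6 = (4 8 7 9 11) = [0, 1, 2, 3, 8, 5, 6, 9, 7, 11, 10, 4]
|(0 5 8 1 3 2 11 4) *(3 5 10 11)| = |(0 10 11 4)(1 5 8)(2 3)| = 12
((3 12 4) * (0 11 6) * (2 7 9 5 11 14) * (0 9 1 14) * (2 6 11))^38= (1 9 7 6 2 14 5)(3 4 12)= [0, 9, 14, 4, 12, 1, 2, 6, 8, 7, 10, 11, 3, 13, 5]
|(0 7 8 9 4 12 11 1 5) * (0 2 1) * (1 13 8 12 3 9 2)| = |(0 7 12 11)(1 5)(2 13 8)(3 9 4)| = 12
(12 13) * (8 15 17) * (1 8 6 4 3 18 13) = (1 8 15 17 6 4 3 18 13 12) = [0, 8, 2, 18, 3, 5, 4, 7, 15, 9, 10, 11, 1, 12, 14, 17, 16, 6, 13]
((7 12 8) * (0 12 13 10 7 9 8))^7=(0 12)(7 13 10)(8 9)=[12, 1, 2, 3, 4, 5, 6, 13, 9, 8, 7, 11, 0, 10]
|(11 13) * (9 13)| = 3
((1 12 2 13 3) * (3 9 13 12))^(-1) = [0, 3, 12, 1, 4, 5, 6, 7, 8, 13, 10, 11, 2, 9] = (1 3)(2 12)(9 13)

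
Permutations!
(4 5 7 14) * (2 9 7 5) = (2 9 7 14 4) = [0, 1, 9, 3, 2, 5, 6, 14, 8, 7, 10, 11, 12, 13, 4]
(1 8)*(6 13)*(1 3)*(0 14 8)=(0 14 8 3 1)(6 13)=[14, 0, 2, 1, 4, 5, 13, 7, 3, 9, 10, 11, 12, 6, 8]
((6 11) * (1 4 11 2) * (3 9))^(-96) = (1 2 6 11 4) = [0, 2, 6, 3, 1, 5, 11, 7, 8, 9, 10, 4]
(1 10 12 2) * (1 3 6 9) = (1 10 12 2 3 6 9) = [0, 10, 3, 6, 4, 5, 9, 7, 8, 1, 12, 11, 2]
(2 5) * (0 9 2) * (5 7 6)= (0 9 2 7 6 5)= [9, 1, 7, 3, 4, 0, 5, 6, 8, 2]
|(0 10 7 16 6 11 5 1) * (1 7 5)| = |(0 10 5 7 16 6 11 1)| = 8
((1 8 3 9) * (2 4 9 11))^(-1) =(1 9 4 2 11 3 8) =[0, 9, 11, 8, 2, 5, 6, 7, 1, 4, 10, 3]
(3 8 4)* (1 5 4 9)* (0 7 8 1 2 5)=(0 7 8 9 2 5 4 3 1)=[7, 0, 5, 1, 3, 4, 6, 8, 9, 2]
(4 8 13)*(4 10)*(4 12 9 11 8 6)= (4 6)(8 13 10 12 9 11)= [0, 1, 2, 3, 6, 5, 4, 7, 13, 11, 12, 8, 9, 10]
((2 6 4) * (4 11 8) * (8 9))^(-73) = [0, 1, 4, 3, 8, 5, 2, 7, 9, 11, 10, 6] = (2 4 8 9 11 6)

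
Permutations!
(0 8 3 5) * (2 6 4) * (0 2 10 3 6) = (0 8 6 4 10 3 5 2) = [8, 1, 0, 5, 10, 2, 4, 7, 6, 9, 3]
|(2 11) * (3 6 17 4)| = |(2 11)(3 6 17 4)| = 4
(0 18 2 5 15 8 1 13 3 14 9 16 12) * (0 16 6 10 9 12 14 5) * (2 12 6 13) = (0 18 12 16 14 6 10 9 13 3 5 15 8 1 2) = [18, 2, 0, 5, 4, 15, 10, 7, 1, 13, 9, 11, 16, 3, 6, 8, 14, 17, 12]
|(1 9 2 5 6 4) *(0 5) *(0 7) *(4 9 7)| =8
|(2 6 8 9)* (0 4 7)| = 12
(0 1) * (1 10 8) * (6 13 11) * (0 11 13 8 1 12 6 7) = (13)(0 10 1 11 7)(6 8 12) = [10, 11, 2, 3, 4, 5, 8, 0, 12, 9, 1, 7, 6, 13]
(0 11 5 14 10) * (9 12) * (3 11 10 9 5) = [10, 1, 2, 11, 4, 14, 6, 7, 8, 12, 0, 3, 5, 13, 9] = (0 10)(3 11)(5 14 9 12)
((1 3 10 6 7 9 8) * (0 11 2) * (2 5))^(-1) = (0 2 5 11)(1 8 9 7 6 10 3) = [2, 8, 5, 1, 4, 11, 10, 6, 9, 7, 3, 0]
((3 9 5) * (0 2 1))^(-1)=(0 1 2)(3 5 9)=[1, 2, 0, 5, 4, 9, 6, 7, 8, 3]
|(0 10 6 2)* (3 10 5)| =|(0 5 3 10 6 2)| =6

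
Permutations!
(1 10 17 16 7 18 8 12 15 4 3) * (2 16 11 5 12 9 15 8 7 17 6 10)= [0, 2, 16, 1, 3, 12, 10, 18, 9, 15, 6, 5, 8, 13, 14, 4, 17, 11, 7]= (1 2 16 17 11 5 12 8 9 15 4 3)(6 10)(7 18)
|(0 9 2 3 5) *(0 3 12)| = |(0 9 2 12)(3 5)| = 4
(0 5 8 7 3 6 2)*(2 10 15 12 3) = (0 5 8 7 2)(3 6 10 15 12) = [5, 1, 0, 6, 4, 8, 10, 2, 7, 9, 15, 11, 3, 13, 14, 12]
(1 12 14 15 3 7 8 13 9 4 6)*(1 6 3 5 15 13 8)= [0, 12, 2, 7, 3, 15, 6, 1, 8, 4, 10, 11, 14, 9, 13, 5]= (1 12 14 13 9 4 3 7)(5 15)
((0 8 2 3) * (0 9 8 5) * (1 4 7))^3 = [5, 1, 8, 2, 4, 0, 6, 7, 9, 3] = (0 5)(2 8 9 3)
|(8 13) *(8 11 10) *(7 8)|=5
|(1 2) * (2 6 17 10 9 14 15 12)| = 9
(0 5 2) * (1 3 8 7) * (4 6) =[5, 3, 0, 8, 6, 2, 4, 1, 7] =(0 5 2)(1 3 8 7)(4 6)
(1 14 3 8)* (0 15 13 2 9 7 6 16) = [15, 14, 9, 8, 4, 5, 16, 6, 1, 7, 10, 11, 12, 2, 3, 13, 0] = (0 15 13 2 9 7 6 16)(1 14 3 8)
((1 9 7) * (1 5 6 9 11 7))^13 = (1 11 7 5 6 9) = [0, 11, 2, 3, 4, 6, 9, 5, 8, 1, 10, 7]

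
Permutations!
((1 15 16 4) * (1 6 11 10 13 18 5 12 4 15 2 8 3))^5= (1 2 8 3)(4 18 11 12 13 6 5 10)(15 16)= [0, 2, 8, 1, 18, 10, 5, 7, 3, 9, 4, 12, 13, 6, 14, 16, 15, 17, 11]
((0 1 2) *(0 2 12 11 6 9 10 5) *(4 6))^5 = (0 6 1 9 12 10 11 5 4) = [6, 9, 2, 3, 0, 4, 1, 7, 8, 12, 11, 5, 10]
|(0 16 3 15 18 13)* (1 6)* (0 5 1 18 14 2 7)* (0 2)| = |(0 16 3 15 14)(1 6 18 13 5)(2 7)| = 10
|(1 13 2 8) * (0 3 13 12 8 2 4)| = |(0 3 13 4)(1 12 8)| = 12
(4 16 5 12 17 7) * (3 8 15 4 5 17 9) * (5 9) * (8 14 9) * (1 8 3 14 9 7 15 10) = [0, 8, 2, 9, 16, 12, 6, 3, 10, 14, 1, 11, 5, 13, 7, 4, 17, 15] = (1 8 10)(3 9 14 7)(4 16 17 15)(5 12)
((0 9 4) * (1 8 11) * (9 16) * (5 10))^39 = [4, 1, 2, 3, 9, 10, 6, 7, 8, 16, 5, 11, 12, 13, 14, 15, 0] = (0 4 9 16)(5 10)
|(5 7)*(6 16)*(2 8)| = |(2 8)(5 7)(6 16)| = 2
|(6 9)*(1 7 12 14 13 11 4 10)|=8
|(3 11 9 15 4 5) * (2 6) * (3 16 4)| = |(2 6)(3 11 9 15)(4 5 16)| = 12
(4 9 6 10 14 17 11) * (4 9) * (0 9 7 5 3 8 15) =(0 9 6 10 14 17 11 7 5 3 8 15) =[9, 1, 2, 8, 4, 3, 10, 5, 15, 6, 14, 7, 12, 13, 17, 0, 16, 11]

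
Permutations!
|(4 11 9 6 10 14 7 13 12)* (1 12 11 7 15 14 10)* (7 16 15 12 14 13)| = 10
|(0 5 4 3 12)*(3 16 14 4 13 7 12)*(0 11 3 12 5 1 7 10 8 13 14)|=|(0 1 7 5 14 4 16)(3 12 11)(8 13 10)|=21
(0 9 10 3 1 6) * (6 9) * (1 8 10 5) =(0 6)(1 9 5)(3 8 10) =[6, 9, 2, 8, 4, 1, 0, 7, 10, 5, 3]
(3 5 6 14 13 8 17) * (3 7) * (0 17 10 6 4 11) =(0 17 7 3 5 4 11)(6 14 13 8 10) =[17, 1, 2, 5, 11, 4, 14, 3, 10, 9, 6, 0, 12, 8, 13, 15, 16, 7]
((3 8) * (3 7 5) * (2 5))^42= [0, 1, 3, 7, 4, 8, 6, 5, 2]= (2 3 7 5 8)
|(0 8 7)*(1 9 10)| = 3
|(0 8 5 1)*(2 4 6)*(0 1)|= |(0 8 5)(2 4 6)|= 3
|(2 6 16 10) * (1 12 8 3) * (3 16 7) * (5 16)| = 10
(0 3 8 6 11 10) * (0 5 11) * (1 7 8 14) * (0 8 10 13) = [3, 7, 2, 14, 4, 11, 8, 10, 6, 9, 5, 13, 12, 0, 1] = (0 3 14 1 7 10 5 11 13)(6 8)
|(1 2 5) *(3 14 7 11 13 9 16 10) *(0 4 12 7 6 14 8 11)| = |(0 4 12 7)(1 2 5)(3 8 11 13 9 16 10)(6 14)| = 84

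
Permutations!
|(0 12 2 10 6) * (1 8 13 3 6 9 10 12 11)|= 14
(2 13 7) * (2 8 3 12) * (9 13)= (2 9 13 7 8 3 12)= [0, 1, 9, 12, 4, 5, 6, 8, 3, 13, 10, 11, 2, 7]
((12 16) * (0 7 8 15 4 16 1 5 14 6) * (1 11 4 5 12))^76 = (0 6 14 5 15 8 7)(1 12 11 4 16) = [6, 12, 2, 3, 16, 15, 14, 0, 7, 9, 10, 4, 11, 13, 5, 8, 1]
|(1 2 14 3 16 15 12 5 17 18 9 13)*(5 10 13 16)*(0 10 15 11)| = |(0 10 13 1 2 14 3 5 17 18 9 16 11)(12 15)| = 26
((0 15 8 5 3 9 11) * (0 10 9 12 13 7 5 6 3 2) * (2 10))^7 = (0 7 15 5 8 10 6 9 3 11 12 2 13) = [7, 1, 13, 11, 4, 8, 9, 15, 10, 3, 6, 12, 2, 0, 14, 5]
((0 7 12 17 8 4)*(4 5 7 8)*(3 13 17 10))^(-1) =(0 4 17 13 3 10 12 7 5 8) =[4, 1, 2, 10, 17, 8, 6, 5, 0, 9, 12, 11, 7, 3, 14, 15, 16, 13]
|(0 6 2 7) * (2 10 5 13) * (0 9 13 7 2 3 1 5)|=|(0 6 10)(1 5 7 9 13 3)|=6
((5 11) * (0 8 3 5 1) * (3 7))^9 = (0 7 5 1 8 3 11) = [7, 8, 2, 11, 4, 1, 6, 5, 3, 9, 10, 0]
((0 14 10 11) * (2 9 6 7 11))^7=(0 11 7 6 9 2 10 14)=[11, 1, 10, 3, 4, 5, 9, 6, 8, 2, 14, 7, 12, 13, 0]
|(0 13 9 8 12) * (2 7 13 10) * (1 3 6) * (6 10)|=|(0 6 1 3 10 2 7 13 9 8 12)|=11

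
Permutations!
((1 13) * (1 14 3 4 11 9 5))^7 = (1 5 9 11 4 3 14 13) = [0, 5, 2, 14, 3, 9, 6, 7, 8, 11, 10, 4, 12, 1, 13]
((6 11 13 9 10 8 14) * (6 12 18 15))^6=(6 14 13 18 10)(8 11 12 9 15)=[0, 1, 2, 3, 4, 5, 14, 7, 11, 15, 6, 12, 9, 18, 13, 8, 16, 17, 10]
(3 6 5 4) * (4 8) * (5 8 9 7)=(3 6 8 4)(5 9 7)=[0, 1, 2, 6, 3, 9, 8, 5, 4, 7]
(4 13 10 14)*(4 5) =(4 13 10 14 5) =[0, 1, 2, 3, 13, 4, 6, 7, 8, 9, 14, 11, 12, 10, 5]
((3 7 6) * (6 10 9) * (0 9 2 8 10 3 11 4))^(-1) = [4, 1, 10, 7, 11, 5, 9, 3, 2, 0, 8, 6] = (0 4 11 6 9)(2 10 8)(3 7)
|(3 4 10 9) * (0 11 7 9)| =7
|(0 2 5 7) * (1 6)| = |(0 2 5 7)(1 6)| = 4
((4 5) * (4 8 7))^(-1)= (4 7 8 5)= [0, 1, 2, 3, 7, 4, 6, 8, 5]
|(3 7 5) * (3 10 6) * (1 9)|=|(1 9)(3 7 5 10 6)|=10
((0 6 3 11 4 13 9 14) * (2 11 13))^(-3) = [13, 1, 2, 14, 4, 5, 9, 7, 8, 6, 10, 11, 12, 0, 3] = (0 13)(3 14)(6 9)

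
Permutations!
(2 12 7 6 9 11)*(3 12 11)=(2 11)(3 12 7 6 9)=[0, 1, 11, 12, 4, 5, 9, 6, 8, 3, 10, 2, 7]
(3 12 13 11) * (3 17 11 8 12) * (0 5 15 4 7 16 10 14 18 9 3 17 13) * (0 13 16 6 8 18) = [5, 1, 2, 17, 7, 15, 8, 6, 12, 3, 14, 16, 13, 18, 0, 4, 10, 11, 9] = (0 5 15 4 7 6 8 12 13 18 9 3 17 11 16 10 14)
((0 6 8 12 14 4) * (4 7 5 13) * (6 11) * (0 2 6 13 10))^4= [2, 1, 14, 3, 12, 13, 7, 11, 5, 9, 4, 6, 10, 8, 0]= (0 2 14)(4 12 10)(5 13 8)(6 7 11)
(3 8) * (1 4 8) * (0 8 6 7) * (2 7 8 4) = [4, 2, 7, 1, 6, 5, 8, 0, 3] = (0 4 6 8 3 1 2 7)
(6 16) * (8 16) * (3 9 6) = [0, 1, 2, 9, 4, 5, 8, 7, 16, 6, 10, 11, 12, 13, 14, 15, 3] = (3 9 6 8 16)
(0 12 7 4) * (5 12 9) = (0 9 5 12 7 4) = [9, 1, 2, 3, 0, 12, 6, 4, 8, 5, 10, 11, 7]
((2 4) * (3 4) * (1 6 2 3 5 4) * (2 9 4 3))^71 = (1 6 9 4 2 5 3) = [0, 6, 5, 1, 2, 3, 9, 7, 8, 4]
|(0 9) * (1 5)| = |(0 9)(1 5)| = 2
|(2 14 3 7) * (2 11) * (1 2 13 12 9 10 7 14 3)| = 12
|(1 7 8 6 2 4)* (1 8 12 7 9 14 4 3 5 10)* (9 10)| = |(1 10)(2 3 5 9 14 4 8 6)(7 12)| = 8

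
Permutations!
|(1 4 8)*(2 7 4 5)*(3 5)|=|(1 3 5 2 7 4 8)|=7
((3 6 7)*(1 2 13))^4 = [0, 2, 13, 6, 4, 5, 7, 3, 8, 9, 10, 11, 12, 1] = (1 2 13)(3 6 7)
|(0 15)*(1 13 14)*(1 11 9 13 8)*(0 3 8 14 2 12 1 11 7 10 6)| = 14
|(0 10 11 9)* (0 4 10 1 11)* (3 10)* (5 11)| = 8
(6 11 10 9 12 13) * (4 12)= (4 12 13 6 11 10 9)= [0, 1, 2, 3, 12, 5, 11, 7, 8, 4, 9, 10, 13, 6]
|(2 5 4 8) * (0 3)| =4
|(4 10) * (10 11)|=|(4 11 10)|=3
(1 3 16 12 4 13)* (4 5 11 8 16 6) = (1 3 6 4 13)(5 11 8 16 12) = [0, 3, 2, 6, 13, 11, 4, 7, 16, 9, 10, 8, 5, 1, 14, 15, 12]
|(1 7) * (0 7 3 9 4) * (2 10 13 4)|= 9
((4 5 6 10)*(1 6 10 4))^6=(1 6 4 5 10)=[0, 6, 2, 3, 5, 10, 4, 7, 8, 9, 1]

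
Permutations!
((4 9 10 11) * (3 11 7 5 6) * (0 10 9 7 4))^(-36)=(0 5)(3 4)(6 10)(7 11)=[5, 1, 2, 4, 3, 0, 10, 11, 8, 9, 6, 7]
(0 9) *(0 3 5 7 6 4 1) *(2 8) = (0 9 3 5 7 6 4 1)(2 8) = [9, 0, 8, 5, 1, 7, 4, 6, 2, 3]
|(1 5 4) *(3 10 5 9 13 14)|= 8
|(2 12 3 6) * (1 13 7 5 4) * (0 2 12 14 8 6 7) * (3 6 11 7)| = |(0 2 14 8 11 7 5 4 1 13)(6 12)| = 10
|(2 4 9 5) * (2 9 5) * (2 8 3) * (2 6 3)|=|(2 4 5 9 8)(3 6)|=10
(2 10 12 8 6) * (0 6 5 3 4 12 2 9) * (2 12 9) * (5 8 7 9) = (0 6 2 10 12 7 9)(3 4 5) = [6, 1, 10, 4, 5, 3, 2, 9, 8, 0, 12, 11, 7]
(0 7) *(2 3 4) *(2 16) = [7, 1, 3, 4, 16, 5, 6, 0, 8, 9, 10, 11, 12, 13, 14, 15, 2] = (0 7)(2 3 4 16)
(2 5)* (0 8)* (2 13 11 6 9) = [8, 1, 5, 3, 4, 13, 9, 7, 0, 2, 10, 6, 12, 11] = (0 8)(2 5 13 11 6 9)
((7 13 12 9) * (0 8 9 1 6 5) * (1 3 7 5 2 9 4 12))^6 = (0 13)(1 8)(2 12)(3 9)(4 6)(5 7) = [13, 8, 12, 9, 6, 7, 4, 5, 1, 3, 10, 11, 2, 0]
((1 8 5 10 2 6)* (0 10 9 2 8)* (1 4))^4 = (0 9 1 5 4 8 6 10 2) = [9, 5, 0, 3, 8, 4, 10, 7, 6, 1, 2]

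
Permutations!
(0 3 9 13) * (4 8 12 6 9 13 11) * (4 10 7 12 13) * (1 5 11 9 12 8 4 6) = (0 3 6 12 1 5 11 10 7 8 13) = [3, 5, 2, 6, 4, 11, 12, 8, 13, 9, 7, 10, 1, 0]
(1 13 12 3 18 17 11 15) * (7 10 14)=[0, 13, 2, 18, 4, 5, 6, 10, 8, 9, 14, 15, 3, 12, 7, 1, 16, 11, 17]=(1 13 12 3 18 17 11 15)(7 10 14)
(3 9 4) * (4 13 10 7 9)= (3 4)(7 9 13 10)= [0, 1, 2, 4, 3, 5, 6, 9, 8, 13, 7, 11, 12, 10]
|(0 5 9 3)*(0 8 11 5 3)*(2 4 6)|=|(0 3 8 11 5 9)(2 4 6)|=6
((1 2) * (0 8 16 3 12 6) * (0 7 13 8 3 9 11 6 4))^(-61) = [4, 2, 1, 0, 12, 5, 13, 8, 9, 6, 10, 7, 3, 16, 14, 15, 11] = (0 4 12 3)(1 2)(6 13 16 11 7 8 9)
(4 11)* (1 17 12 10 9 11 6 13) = (1 17 12 10 9 11 4 6 13) = [0, 17, 2, 3, 6, 5, 13, 7, 8, 11, 9, 4, 10, 1, 14, 15, 16, 12]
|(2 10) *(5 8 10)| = 4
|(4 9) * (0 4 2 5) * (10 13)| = 10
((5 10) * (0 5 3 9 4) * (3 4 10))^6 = (10) = [0, 1, 2, 3, 4, 5, 6, 7, 8, 9, 10]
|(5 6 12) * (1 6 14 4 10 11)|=8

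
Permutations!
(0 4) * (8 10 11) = [4, 1, 2, 3, 0, 5, 6, 7, 10, 9, 11, 8] = (0 4)(8 10 11)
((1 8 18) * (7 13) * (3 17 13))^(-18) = [0, 1, 2, 13, 4, 5, 6, 17, 8, 9, 10, 11, 12, 3, 14, 15, 16, 7, 18] = (18)(3 13)(7 17)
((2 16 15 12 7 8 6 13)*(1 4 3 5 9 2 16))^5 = (1 2 9 5 3 4)(6 7 15 13 8 12 16) = [0, 2, 9, 4, 1, 3, 7, 15, 12, 5, 10, 11, 16, 8, 14, 13, 6]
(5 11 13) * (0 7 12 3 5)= (0 7 12 3 5 11 13)= [7, 1, 2, 5, 4, 11, 6, 12, 8, 9, 10, 13, 3, 0]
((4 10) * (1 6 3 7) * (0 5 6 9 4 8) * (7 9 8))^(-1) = [8, 7, 2, 6, 9, 0, 5, 10, 1, 3, 4] = (0 8 1 7 10 4 9 3 6 5)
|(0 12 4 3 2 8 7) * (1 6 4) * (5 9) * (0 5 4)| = |(0 12 1 6)(2 8 7 5 9 4 3)| = 28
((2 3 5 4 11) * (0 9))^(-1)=[9, 1, 11, 2, 5, 3, 6, 7, 8, 0, 10, 4]=(0 9)(2 11 4 5 3)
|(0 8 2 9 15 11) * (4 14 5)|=|(0 8 2 9 15 11)(4 14 5)|=6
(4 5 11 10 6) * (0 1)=(0 1)(4 5 11 10 6)=[1, 0, 2, 3, 5, 11, 4, 7, 8, 9, 6, 10]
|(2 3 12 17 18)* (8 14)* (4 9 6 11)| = 20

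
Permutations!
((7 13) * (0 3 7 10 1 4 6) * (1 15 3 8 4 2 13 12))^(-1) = [6, 12, 1, 15, 8, 5, 4, 3, 0, 9, 13, 11, 7, 2, 14, 10] = (0 6 4 8)(1 12 7 3 15 10 13 2)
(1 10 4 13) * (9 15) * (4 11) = (1 10 11 4 13)(9 15) = [0, 10, 2, 3, 13, 5, 6, 7, 8, 15, 11, 4, 12, 1, 14, 9]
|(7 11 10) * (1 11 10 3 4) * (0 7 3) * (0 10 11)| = |(0 7 11 10 3 4 1)| = 7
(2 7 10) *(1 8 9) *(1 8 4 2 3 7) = (1 4 2)(3 7 10)(8 9) = [0, 4, 1, 7, 2, 5, 6, 10, 9, 8, 3]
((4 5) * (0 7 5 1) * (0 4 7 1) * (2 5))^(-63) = (7) = [0, 1, 2, 3, 4, 5, 6, 7]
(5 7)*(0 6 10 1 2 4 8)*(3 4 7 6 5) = [5, 2, 7, 4, 8, 6, 10, 3, 0, 9, 1] = (0 5 6 10 1 2 7 3 4 8)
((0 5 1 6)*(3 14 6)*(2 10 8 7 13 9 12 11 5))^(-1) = (0 6 14 3 1 5 11 12 9 13 7 8 10 2) = [6, 5, 0, 1, 4, 11, 14, 8, 10, 13, 2, 12, 9, 7, 3]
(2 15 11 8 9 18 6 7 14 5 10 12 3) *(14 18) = [0, 1, 15, 2, 4, 10, 7, 18, 9, 14, 12, 8, 3, 13, 5, 11, 16, 17, 6] = (2 15 11 8 9 14 5 10 12 3)(6 7 18)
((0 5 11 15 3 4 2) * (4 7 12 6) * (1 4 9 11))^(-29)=(0 5 1 4 2)(3 15 11 9 6 12 7)=[5, 4, 0, 15, 2, 1, 12, 3, 8, 6, 10, 9, 7, 13, 14, 11]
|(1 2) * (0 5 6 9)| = |(0 5 6 9)(1 2)| = 4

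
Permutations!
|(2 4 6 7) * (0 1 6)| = |(0 1 6 7 2 4)| = 6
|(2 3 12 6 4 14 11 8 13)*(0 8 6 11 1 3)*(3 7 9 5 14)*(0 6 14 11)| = |(0 8 13 2 6 4 3 12)(1 7 9 5 11 14)| = 24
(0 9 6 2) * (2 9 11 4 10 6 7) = [11, 1, 0, 3, 10, 5, 9, 2, 8, 7, 6, 4] = (0 11 4 10 6 9 7 2)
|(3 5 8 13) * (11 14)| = |(3 5 8 13)(11 14)| = 4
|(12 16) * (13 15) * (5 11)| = |(5 11)(12 16)(13 15)| = 2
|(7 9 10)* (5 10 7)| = |(5 10)(7 9)| = 2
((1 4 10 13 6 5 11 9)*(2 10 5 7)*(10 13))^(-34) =(1 4 5 11 9)(2 6)(7 13) =[0, 4, 6, 3, 5, 11, 2, 13, 8, 1, 10, 9, 12, 7]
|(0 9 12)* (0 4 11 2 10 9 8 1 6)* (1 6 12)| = 21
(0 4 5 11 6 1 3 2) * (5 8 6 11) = (11)(0 4 8 6 1 3 2) = [4, 3, 0, 2, 8, 5, 1, 7, 6, 9, 10, 11]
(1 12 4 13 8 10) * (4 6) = (1 12 6 4 13 8 10) = [0, 12, 2, 3, 13, 5, 4, 7, 10, 9, 1, 11, 6, 8]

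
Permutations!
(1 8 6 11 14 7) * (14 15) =(1 8 6 11 15 14 7) =[0, 8, 2, 3, 4, 5, 11, 1, 6, 9, 10, 15, 12, 13, 7, 14]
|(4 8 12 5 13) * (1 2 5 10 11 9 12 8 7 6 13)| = 12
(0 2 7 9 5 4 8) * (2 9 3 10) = (0 9 5 4 8)(2 7 3 10) = [9, 1, 7, 10, 8, 4, 6, 3, 0, 5, 2]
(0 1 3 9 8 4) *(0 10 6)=(0 1 3 9 8 4 10 6)=[1, 3, 2, 9, 10, 5, 0, 7, 4, 8, 6]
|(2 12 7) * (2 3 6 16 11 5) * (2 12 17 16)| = |(2 17 16 11 5 12 7 3 6)| = 9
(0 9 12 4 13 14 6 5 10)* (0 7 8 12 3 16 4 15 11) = (0 9 3 16 4 13 14 6 5 10 7 8 12 15 11) = [9, 1, 2, 16, 13, 10, 5, 8, 12, 3, 7, 0, 15, 14, 6, 11, 4]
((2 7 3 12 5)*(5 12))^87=(12)(2 5 3 7)=[0, 1, 5, 7, 4, 3, 6, 2, 8, 9, 10, 11, 12]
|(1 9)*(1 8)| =3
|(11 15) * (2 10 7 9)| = 4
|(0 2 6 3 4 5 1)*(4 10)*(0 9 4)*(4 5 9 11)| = |(0 2 6 3 10)(1 11 4 9 5)| = 5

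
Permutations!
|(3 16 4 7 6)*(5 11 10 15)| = 20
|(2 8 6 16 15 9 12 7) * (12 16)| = |(2 8 6 12 7)(9 16 15)| = 15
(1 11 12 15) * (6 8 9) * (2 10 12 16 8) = (1 11 16 8 9 6 2 10 12 15) = [0, 11, 10, 3, 4, 5, 2, 7, 9, 6, 12, 16, 15, 13, 14, 1, 8]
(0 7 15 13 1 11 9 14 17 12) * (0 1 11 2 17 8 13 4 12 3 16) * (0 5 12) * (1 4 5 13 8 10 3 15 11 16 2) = (0 7 11 9 14 10 3 2 17 15 5 12 4)(13 16) = [7, 1, 17, 2, 0, 12, 6, 11, 8, 14, 3, 9, 4, 16, 10, 5, 13, 15]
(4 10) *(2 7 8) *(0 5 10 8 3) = (0 5 10 4 8 2 7 3) = [5, 1, 7, 0, 8, 10, 6, 3, 2, 9, 4]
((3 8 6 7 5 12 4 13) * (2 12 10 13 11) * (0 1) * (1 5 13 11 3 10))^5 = (0 1 5)(2 6)(3 10)(4 13)(7 12)(8 11) = [1, 5, 6, 10, 13, 0, 2, 12, 11, 9, 3, 8, 7, 4]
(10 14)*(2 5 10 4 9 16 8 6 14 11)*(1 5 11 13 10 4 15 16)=(1 5 4 9)(2 11)(6 14 15 16 8)(10 13)=[0, 5, 11, 3, 9, 4, 14, 7, 6, 1, 13, 2, 12, 10, 15, 16, 8]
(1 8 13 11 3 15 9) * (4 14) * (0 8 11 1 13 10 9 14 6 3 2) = (0 8 10 9 13 1 11 2)(3 15 14 4 6) = [8, 11, 0, 15, 6, 5, 3, 7, 10, 13, 9, 2, 12, 1, 4, 14]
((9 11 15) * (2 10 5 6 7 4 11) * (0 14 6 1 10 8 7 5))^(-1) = (0 10 1 5 6 14)(2 9 15 11 4 7 8) = [10, 5, 9, 3, 7, 6, 14, 8, 2, 15, 1, 4, 12, 13, 0, 11]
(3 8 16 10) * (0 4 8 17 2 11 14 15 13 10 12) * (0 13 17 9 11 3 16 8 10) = (0 4 10 16 12 13)(2 3 9 11 14 15 17) = [4, 1, 3, 9, 10, 5, 6, 7, 8, 11, 16, 14, 13, 0, 15, 17, 12, 2]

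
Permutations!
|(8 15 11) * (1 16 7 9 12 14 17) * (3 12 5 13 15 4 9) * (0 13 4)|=|(0 13 15 11 8)(1 16 7 3 12 14 17)(4 9 5)|=105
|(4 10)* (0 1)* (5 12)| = |(0 1)(4 10)(5 12)| = 2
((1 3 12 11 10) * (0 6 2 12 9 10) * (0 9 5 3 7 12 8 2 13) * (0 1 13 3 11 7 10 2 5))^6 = (13)(2 8 5 11 9) = [0, 1, 8, 3, 4, 11, 6, 7, 5, 2, 10, 9, 12, 13]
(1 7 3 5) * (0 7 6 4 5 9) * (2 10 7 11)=[11, 6, 10, 9, 5, 1, 4, 3, 8, 0, 7, 2]=(0 11 2 10 7 3 9)(1 6 4 5)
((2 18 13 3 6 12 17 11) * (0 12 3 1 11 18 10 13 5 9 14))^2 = (0 17 5 14 12 18 9)(1 2 13 11 10) = [17, 2, 13, 3, 4, 14, 6, 7, 8, 0, 1, 10, 18, 11, 12, 15, 16, 5, 9]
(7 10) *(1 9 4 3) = (1 9 4 3)(7 10) = [0, 9, 2, 1, 3, 5, 6, 10, 8, 4, 7]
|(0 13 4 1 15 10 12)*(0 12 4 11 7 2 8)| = 12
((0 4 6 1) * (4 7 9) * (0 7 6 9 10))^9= [10, 6, 2, 3, 9, 5, 0, 1, 8, 4, 7]= (0 10 7 1 6)(4 9)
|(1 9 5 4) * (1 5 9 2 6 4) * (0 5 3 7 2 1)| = 10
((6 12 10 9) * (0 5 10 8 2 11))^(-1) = (0 11 2 8 12 6 9 10 5) = [11, 1, 8, 3, 4, 0, 9, 7, 12, 10, 5, 2, 6]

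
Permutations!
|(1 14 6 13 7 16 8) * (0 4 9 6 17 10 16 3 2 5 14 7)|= 10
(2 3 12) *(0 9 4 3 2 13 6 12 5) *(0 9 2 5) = (0 2 5 9 4 3)(6 12 13) = [2, 1, 5, 0, 3, 9, 12, 7, 8, 4, 10, 11, 13, 6]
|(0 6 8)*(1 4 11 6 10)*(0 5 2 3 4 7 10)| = |(1 7 10)(2 3 4 11 6 8 5)| = 21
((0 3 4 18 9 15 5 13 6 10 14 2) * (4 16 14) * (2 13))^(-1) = [2, 1, 5, 0, 10, 15, 13, 7, 8, 18, 6, 11, 12, 14, 16, 9, 3, 17, 4] = (0 2 5 15 9 18 4 10 6 13 14 16 3)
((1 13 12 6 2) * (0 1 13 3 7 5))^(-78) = (0 3 5 1 7)(2 12)(6 13) = [3, 7, 12, 5, 4, 1, 13, 0, 8, 9, 10, 11, 2, 6]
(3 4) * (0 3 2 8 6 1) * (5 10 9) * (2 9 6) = (0 3 4 9 5 10 6 1)(2 8) = [3, 0, 8, 4, 9, 10, 1, 7, 2, 5, 6]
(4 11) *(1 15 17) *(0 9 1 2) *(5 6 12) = [9, 15, 0, 3, 11, 6, 12, 7, 8, 1, 10, 4, 5, 13, 14, 17, 16, 2] = (0 9 1 15 17 2)(4 11)(5 6 12)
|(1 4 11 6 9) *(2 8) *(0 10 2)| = 20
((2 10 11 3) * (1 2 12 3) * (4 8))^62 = (12)(1 10)(2 11) = [0, 10, 11, 3, 4, 5, 6, 7, 8, 9, 1, 2, 12]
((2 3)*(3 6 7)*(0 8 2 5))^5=[3, 1, 0, 6, 4, 7, 8, 2, 5]=(0 3 6 8 5 7 2)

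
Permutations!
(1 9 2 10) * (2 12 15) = (1 9 12 15 2 10) = [0, 9, 10, 3, 4, 5, 6, 7, 8, 12, 1, 11, 15, 13, 14, 2]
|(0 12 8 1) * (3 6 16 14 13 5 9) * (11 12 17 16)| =|(0 17 16 14 13 5 9 3 6 11 12 8 1)| =13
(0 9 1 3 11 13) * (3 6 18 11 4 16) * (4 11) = [9, 6, 2, 11, 16, 5, 18, 7, 8, 1, 10, 13, 12, 0, 14, 15, 3, 17, 4] = (0 9 1 6 18 4 16 3 11 13)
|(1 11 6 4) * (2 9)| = |(1 11 6 4)(2 9)| = 4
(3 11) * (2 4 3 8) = [0, 1, 4, 11, 3, 5, 6, 7, 2, 9, 10, 8] = (2 4 3 11 8)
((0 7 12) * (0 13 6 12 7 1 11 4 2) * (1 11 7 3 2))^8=(0 11 4 1 7 3 2)(6 13 12)=[11, 7, 0, 2, 1, 5, 13, 3, 8, 9, 10, 4, 6, 12]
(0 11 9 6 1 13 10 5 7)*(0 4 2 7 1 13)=(0 11 9 6 13 10 5 1)(2 7 4)=[11, 0, 7, 3, 2, 1, 13, 4, 8, 6, 5, 9, 12, 10]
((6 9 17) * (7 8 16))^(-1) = [0, 1, 2, 3, 4, 5, 17, 16, 7, 6, 10, 11, 12, 13, 14, 15, 8, 9] = (6 17 9)(7 16 8)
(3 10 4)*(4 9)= (3 10 9 4)= [0, 1, 2, 10, 3, 5, 6, 7, 8, 4, 9]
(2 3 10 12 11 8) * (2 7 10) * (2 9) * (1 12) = [0, 12, 3, 9, 4, 5, 6, 10, 7, 2, 1, 8, 11] = (1 12 11 8 7 10)(2 3 9)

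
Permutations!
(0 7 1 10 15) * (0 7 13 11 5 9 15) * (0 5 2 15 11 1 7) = (0 13 1 10 5 9 11 2 15) = [13, 10, 15, 3, 4, 9, 6, 7, 8, 11, 5, 2, 12, 1, 14, 0]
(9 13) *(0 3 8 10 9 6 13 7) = (0 3 8 10 9 7)(6 13) = [3, 1, 2, 8, 4, 5, 13, 0, 10, 7, 9, 11, 12, 6]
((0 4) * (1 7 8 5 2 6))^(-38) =(1 2 8)(5 7 6) =[0, 2, 8, 3, 4, 7, 5, 6, 1]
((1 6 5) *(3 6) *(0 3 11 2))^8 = (0 3 6 5 1 11 2) = [3, 11, 0, 6, 4, 1, 5, 7, 8, 9, 10, 2]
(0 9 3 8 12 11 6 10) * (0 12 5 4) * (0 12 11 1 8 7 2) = [9, 8, 0, 7, 12, 4, 10, 2, 5, 3, 11, 6, 1] = (0 9 3 7 2)(1 8 5 4 12)(6 10 11)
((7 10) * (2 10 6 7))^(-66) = (10) = [0, 1, 2, 3, 4, 5, 6, 7, 8, 9, 10]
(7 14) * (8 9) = [0, 1, 2, 3, 4, 5, 6, 14, 9, 8, 10, 11, 12, 13, 7] = (7 14)(8 9)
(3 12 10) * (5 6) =(3 12 10)(5 6) =[0, 1, 2, 12, 4, 6, 5, 7, 8, 9, 3, 11, 10]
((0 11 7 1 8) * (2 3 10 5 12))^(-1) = [8, 7, 12, 2, 4, 10, 6, 11, 1, 9, 3, 0, 5] = (0 8 1 7 11)(2 12 5 10 3)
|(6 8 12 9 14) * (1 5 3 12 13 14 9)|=4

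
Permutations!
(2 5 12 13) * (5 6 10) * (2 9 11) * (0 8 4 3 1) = [8, 0, 6, 1, 3, 12, 10, 7, 4, 11, 5, 2, 13, 9] = (0 8 4 3 1)(2 6 10 5 12 13 9 11)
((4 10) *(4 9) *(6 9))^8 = [0, 1, 2, 3, 4, 5, 6, 7, 8, 9, 10] = (10)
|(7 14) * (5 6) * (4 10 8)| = 6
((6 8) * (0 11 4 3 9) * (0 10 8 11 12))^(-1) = [12, 1, 2, 4, 11, 5, 8, 7, 10, 3, 9, 6, 0] = (0 12)(3 4 11 6 8 10 9)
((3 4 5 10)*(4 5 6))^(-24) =[0, 1, 2, 3, 4, 5, 6, 7, 8, 9, 10] =(10)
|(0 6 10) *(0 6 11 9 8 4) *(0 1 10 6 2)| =|(0 11 9 8 4 1 10 2)| =8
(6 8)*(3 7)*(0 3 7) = (0 3)(6 8) = [3, 1, 2, 0, 4, 5, 8, 7, 6]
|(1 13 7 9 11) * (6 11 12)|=|(1 13 7 9 12 6 11)|=7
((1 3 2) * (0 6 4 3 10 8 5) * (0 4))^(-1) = (0 6)(1 2 3 4 5 8 10) = [6, 2, 3, 4, 5, 8, 0, 7, 10, 9, 1]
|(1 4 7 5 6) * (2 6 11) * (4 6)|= 10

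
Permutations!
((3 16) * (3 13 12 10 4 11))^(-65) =(3 4 12 16 11 10 13) =[0, 1, 2, 4, 12, 5, 6, 7, 8, 9, 13, 10, 16, 3, 14, 15, 11]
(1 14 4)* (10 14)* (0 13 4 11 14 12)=(0 13 4 1 10 12)(11 14)=[13, 10, 2, 3, 1, 5, 6, 7, 8, 9, 12, 14, 0, 4, 11]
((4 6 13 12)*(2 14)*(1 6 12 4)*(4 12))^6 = (14)(1 13)(6 12) = [0, 13, 2, 3, 4, 5, 12, 7, 8, 9, 10, 11, 6, 1, 14]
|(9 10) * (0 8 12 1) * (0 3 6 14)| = |(0 8 12 1 3 6 14)(9 10)| = 14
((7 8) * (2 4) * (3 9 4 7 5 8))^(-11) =(2 4 9 3 7)(5 8) =[0, 1, 4, 7, 9, 8, 6, 2, 5, 3]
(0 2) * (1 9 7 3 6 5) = (0 2)(1 9 7 3 6 5) = [2, 9, 0, 6, 4, 1, 5, 3, 8, 7]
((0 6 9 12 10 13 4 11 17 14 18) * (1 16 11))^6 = (0 4 18 13 14 10 17 12 11 9 16 6 1) = [4, 0, 2, 3, 18, 5, 1, 7, 8, 16, 17, 9, 11, 14, 10, 15, 6, 12, 13]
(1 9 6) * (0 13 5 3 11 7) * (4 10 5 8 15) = (0 13 8 15 4 10 5 3 11 7)(1 9 6) = [13, 9, 2, 11, 10, 3, 1, 0, 15, 6, 5, 7, 12, 8, 14, 4]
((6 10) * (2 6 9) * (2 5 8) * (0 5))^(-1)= (0 9 10 6 2 8 5)= [9, 1, 8, 3, 4, 0, 2, 7, 5, 10, 6]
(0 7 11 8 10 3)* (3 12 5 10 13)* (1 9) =(0 7 11 8 13 3)(1 9)(5 10 12) =[7, 9, 2, 0, 4, 10, 6, 11, 13, 1, 12, 8, 5, 3]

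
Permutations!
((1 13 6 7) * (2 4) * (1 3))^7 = (1 6 3 13 7)(2 4) = [0, 6, 4, 13, 2, 5, 3, 1, 8, 9, 10, 11, 12, 7]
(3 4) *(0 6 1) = (0 6 1)(3 4) = [6, 0, 2, 4, 3, 5, 1]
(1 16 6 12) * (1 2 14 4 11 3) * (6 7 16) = (1 6 12 2 14 4 11 3)(7 16) = [0, 6, 14, 1, 11, 5, 12, 16, 8, 9, 10, 3, 2, 13, 4, 15, 7]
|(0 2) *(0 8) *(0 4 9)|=5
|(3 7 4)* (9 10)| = 6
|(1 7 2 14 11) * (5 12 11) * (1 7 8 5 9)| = |(1 8 5 12 11 7 2 14 9)| = 9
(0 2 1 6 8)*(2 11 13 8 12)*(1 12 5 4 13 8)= (0 11 8)(1 6 5 4 13)(2 12)= [11, 6, 12, 3, 13, 4, 5, 7, 0, 9, 10, 8, 2, 1]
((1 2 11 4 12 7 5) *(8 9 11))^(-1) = [0, 5, 1, 3, 11, 7, 6, 12, 2, 8, 10, 9, 4] = (1 5 7 12 4 11 9 8 2)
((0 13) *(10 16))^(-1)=(0 13)(10 16)=[13, 1, 2, 3, 4, 5, 6, 7, 8, 9, 16, 11, 12, 0, 14, 15, 10]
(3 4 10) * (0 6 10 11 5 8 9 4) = [6, 1, 2, 0, 11, 8, 10, 7, 9, 4, 3, 5] = (0 6 10 3)(4 11 5 8 9)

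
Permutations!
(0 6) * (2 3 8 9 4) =(0 6)(2 3 8 9 4) =[6, 1, 3, 8, 2, 5, 0, 7, 9, 4]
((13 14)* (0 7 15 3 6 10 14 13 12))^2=(0 15 6 14)(3 10 12 7)=[15, 1, 2, 10, 4, 5, 14, 3, 8, 9, 12, 11, 7, 13, 0, 6]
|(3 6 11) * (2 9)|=|(2 9)(3 6 11)|=6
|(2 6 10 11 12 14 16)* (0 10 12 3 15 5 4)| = 35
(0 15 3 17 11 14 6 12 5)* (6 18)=[15, 1, 2, 17, 4, 0, 12, 7, 8, 9, 10, 14, 5, 13, 18, 3, 16, 11, 6]=(0 15 3 17 11 14 18 6 12 5)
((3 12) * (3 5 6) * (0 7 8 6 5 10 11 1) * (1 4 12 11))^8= [10, 12, 2, 8, 3, 5, 7, 1, 0, 9, 4, 6, 11]= (0 10 4 3 8)(1 12 11 6 7)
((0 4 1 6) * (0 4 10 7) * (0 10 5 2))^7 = (0 5 2)(1 6 4)(7 10) = [5, 6, 0, 3, 1, 2, 4, 10, 8, 9, 7]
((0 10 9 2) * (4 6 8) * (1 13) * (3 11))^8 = (13)(4 8 6) = [0, 1, 2, 3, 8, 5, 4, 7, 6, 9, 10, 11, 12, 13]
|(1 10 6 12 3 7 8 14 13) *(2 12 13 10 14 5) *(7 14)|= |(1 7 8 5 2 12 3 14 10 6 13)|= 11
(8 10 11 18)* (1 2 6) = (1 2 6)(8 10 11 18) = [0, 2, 6, 3, 4, 5, 1, 7, 10, 9, 11, 18, 12, 13, 14, 15, 16, 17, 8]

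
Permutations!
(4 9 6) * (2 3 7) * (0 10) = (0 10)(2 3 7)(4 9 6) = [10, 1, 3, 7, 9, 5, 4, 2, 8, 6, 0]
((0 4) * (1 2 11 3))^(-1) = (0 4)(1 3 11 2) = [4, 3, 1, 11, 0, 5, 6, 7, 8, 9, 10, 2]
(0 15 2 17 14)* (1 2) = (0 15 1 2 17 14) = [15, 2, 17, 3, 4, 5, 6, 7, 8, 9, 10, 11, 12, 13, 0, 1, 16, 14]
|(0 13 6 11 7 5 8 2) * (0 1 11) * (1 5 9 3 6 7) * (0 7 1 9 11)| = |(0 13 1)(2 5 8)(3 6 7 11 9)| = 15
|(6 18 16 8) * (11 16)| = |(6 18 11 16 8)| = 5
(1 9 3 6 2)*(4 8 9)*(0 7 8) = [7, 4, 1, 6, 0, 5, 2, 8, 9, 3] = (0 7 8 9 3 6 2 1 4)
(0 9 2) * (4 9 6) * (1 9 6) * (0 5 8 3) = (0 1 9 2 5 8 3)(4 6) = [1, 9, 5, 0, 6, 8, 4, 7, 3, 2]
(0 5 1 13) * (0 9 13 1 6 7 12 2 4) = (0 5 6 7 12 2 4)(9 13) = [5, 1, 4, 3, 0, 6, 7, 12, 8, 13, 10, 11, 2, 9]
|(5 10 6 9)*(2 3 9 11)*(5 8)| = |(2 3 9 8 5 10 6 11)| = 8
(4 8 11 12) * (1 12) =[0, 12, 2, 3, 8, 5, 6, 7, 11, 9, 10, 1, 4] =(1 12 4 8 11)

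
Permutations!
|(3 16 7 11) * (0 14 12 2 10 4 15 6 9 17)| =|(0 14 12 2 10 4 15 6 9 17)(3 16 7 11)| =20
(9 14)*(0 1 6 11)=(0 1 6 11)(9 14)=[1, 6, 2, 3, 4, 5, 11, 7, 8, 14, 10, 0, 12, 13, 9]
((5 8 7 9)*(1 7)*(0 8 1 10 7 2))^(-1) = (0 2 1 5 9 7 10 8) = [2, 5, 1, 3, 4, 9, 6, 10, 0, 7, 8]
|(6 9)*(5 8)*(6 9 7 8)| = 4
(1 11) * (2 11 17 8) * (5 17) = (1 5 17 8 2 11) = [0, 5, 11, 3, 4, 17, 6, 7, 2, 9, 10, 1, 12, 13, 14, 15, 16, 8]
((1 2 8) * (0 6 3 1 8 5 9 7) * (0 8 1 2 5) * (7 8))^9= (0 6 3 2)(1 5 9 8)= [6, 5, 0, 2, 4, 9, 3, 7, 1, 8]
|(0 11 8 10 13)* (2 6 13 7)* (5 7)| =9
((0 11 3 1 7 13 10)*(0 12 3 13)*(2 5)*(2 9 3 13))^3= (13)(0 5 1 11 9 7 2 3)= [5, 11, 3, 0, 4, 1, 6, 2, 8, 7, 10, 9, 12, 13]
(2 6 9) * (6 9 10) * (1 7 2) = [0, 7, 9, 3, 4, 5, 10, 2, 8, 1, 6] = (1 7 2 9)(6 10)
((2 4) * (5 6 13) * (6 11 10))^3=[0, 1, 4, 3, 2, 6, 11, 7, 8, 9, 5, 13, 12, 10]=(2 4)(5 6 11 13 10)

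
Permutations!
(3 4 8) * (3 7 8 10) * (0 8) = (0 8 7)(3 4 10) = [8, 1, 2, 4, 10, 5, 6, 0, 7, 9, 3]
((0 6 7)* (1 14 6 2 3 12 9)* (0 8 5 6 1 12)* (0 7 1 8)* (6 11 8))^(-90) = (14)(0 3)(2 7) = [3, 1, 7, 0, 4, 5, 6, 2, 8, 9, 10, 11, 12, 13, 14]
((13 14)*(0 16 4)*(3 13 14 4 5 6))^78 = (0 16 5 6 3 13 4) = [16, 1, 2, 13, 0, 6, 3, 7, 8, 9, 10, 11, 12, 4, 14, 15, 5]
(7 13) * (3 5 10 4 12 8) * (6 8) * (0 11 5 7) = (0 11 5 10 4 12 6 8 3 7 13) = [11, 1, 2, 7, 12, 10, 8, 13, 3, 9, 4, 5, 6, 0]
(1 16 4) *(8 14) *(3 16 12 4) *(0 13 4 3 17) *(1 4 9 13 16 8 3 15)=(0 16 17)(1 12 15)(3 8 14)(9 13)=[16, 12, 2, 8, 4, 5, 6, 7, 14, 13, 10, 11, 15, 9, 3, 1, 17, 0]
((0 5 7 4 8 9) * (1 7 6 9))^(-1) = [9, 8, 2, 3, 7, 0, 5, 1, 4, 6] = (0 9 6 5)(1 8 4 7)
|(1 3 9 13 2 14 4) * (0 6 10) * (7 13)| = |(0 6 10)(1 3 9 7 13 2 14 4)| = 24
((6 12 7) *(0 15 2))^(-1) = (0 2 15)(6 7 12) = [2, 1, 15, 3, 4, 5, 7, 12, 8, 9, 10, 11, 6, 13, 14, 0]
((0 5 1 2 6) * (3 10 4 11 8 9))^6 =(11)(0 5 1 2 6) =[5, 2, 6, 3, 4, 1, 0, 7, 8, 9, 10, 11]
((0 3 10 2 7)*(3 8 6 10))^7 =(0 8 6 10 2 7) =[8, 1, 7, 3, 4, 5, 10, 0, 6, 9, 2]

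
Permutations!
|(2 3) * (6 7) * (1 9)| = |(1 9)(2 3)(6 7)| = 2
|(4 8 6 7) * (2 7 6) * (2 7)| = |(4 8 7)| = 3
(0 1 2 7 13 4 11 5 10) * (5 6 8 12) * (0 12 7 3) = (0 1 2 3)(4 11 6 8 7 13)(5 10 12) = [1, 2, 3, 0, 11, 10, 8, 13, 7, 9, 12, 6, 5, 4]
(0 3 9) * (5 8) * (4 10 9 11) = (0 3 11 4 10 9)(5 8) = [3, 1, 2, 11, 10, 8, 6, 7, 5, 0, 9, 4]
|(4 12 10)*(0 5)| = |(0 5)(4 12 10)| = 6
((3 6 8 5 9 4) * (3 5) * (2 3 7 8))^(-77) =(2 3 6)(4 5 9)(7 8) =[0, 1, 3, 6, 5, 9, 2, 8, 7, 4]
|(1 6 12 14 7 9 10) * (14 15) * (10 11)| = |(1 6 12 15 14 7 9 11 10)| = 9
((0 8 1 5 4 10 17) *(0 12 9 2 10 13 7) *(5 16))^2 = (0 1 5 13)(2 17 9 10 12)(4 7 8 16) = [1, 5, 17, 3, 7, 13, 6, 8, 16, 10, 12, 11, 2, 0, 14, 15, 4, 9]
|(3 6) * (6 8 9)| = |(3 8 9 6)| = 4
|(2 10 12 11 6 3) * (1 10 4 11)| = |(1 10 12)(2 4 11 6 3)| = 15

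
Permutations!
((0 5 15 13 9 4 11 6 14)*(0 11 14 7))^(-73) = (0 11 9 5 6 4 15 7 14 13) = [11, 1, 2, 3, 15, 6, 4, 14, 8, 5, 10, 9, 12, 0, 13, 7]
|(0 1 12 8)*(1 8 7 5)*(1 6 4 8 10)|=|(0 10 1 12 7 5 6 4 8)|=9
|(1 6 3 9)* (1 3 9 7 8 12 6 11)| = |(1 11)(3 7 8 12 6 9)| = 6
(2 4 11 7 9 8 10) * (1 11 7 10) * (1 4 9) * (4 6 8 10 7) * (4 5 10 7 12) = (1 11 12 4 5 10 2 9 7)(6 8) = [0, 11, 9, 3, 5, 10, 8, 1, 6, 7, 2, 12, 4]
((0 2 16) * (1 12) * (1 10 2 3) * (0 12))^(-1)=[1, 3, 10, 0, 4, 5, 6, 7, 8, 9, 12, 11, 16, 13, 14, 15, 2]=(0 1 3)(2 10 12 16)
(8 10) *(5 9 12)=(5 9 12)(8 10)=[0, 1, 2, 3, 4, 9, 6, 7, 10, 12, 8, 11, 5]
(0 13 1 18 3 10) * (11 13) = (0 11 13 1 18 3 10) = [11, 18, 2, 10, 4, 5, 6, 7, 8, 9, 0, 13, 12, 1, 14, 15, 16, 17, 3]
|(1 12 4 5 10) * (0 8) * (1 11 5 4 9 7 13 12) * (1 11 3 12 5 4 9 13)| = |(0 8)(1 11 4 9 7)(3 12 13 5 10)| = 10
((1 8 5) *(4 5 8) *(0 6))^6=(8)=[0, 1, 2, 3, 4, 5, 6, 7, 8]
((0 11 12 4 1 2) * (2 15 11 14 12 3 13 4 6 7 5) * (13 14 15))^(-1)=(0 2 5 7 6 12 14 3 11 15)(1 4 13)=[2, 4, 5, 11, 13, 7, 12, 6, 8, 9, 10, 15, 14, 1, 3, 0]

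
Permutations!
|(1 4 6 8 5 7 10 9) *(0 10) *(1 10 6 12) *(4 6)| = |(0 4 12 1 6 8 5 7)(9 10)| = 8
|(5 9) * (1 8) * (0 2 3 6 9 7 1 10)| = |(0 2 3 6 9 5 7 1 8 10)| = 10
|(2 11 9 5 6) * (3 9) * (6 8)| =|(2 11 3 9 5 8 6)| =7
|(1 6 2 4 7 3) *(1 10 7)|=|(1 6 2 4)(3 10 7)|=12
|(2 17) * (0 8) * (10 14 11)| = |(0 8)(2 17)(10 14 11)| = 6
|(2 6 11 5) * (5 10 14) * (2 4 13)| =8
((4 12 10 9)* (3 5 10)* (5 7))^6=(3 12 4 9 10 5 7)=[0, 1, 2, 12, 9, 7, 6, 3, 8, 10, 5, 11, 4]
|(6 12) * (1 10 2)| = 6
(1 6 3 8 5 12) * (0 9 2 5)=(0 9 2 5 12 1 6 3 8)=[9, 6, 5, 8, 4, 12, 3, 7, 0, 2, 10, 11, 1]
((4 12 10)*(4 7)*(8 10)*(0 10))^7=[10, 1, 2, 3, 12, 5, 6, 4, 0, 9, 7, 11, 8]=(0 10 7 4 12 8)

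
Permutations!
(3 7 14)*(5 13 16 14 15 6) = (3 7 15 6 5 13 16 14) = [0, 1, 2, 7, 4, 13, 5, 15, 8, 9, 10, 11, 12, 16, 3, 6, 14]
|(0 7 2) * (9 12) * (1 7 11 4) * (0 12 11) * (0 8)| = 14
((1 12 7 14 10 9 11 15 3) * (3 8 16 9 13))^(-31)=(1 10 12 13 7 3 14)(8 15 11 9 16)=[0, 10, 2, 14, 4, 5, 6, 3, 15, 16, 12, 9, 13, 7, 1, 11, 8]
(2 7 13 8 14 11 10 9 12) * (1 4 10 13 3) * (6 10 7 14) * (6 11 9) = [0, 4, 14, 1, 7, 5, 10, 3, 11, 12, 6, 13, 2, 8, 9] = (1 4 7 3)(2 14 9 12)(6 10)(8 11 13)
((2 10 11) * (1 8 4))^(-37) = (1 4 8)(2 11 10) = [0, 4, 11, 3, 8, 5, 6, 7, 1, 9, 2, 10]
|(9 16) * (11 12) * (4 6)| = |(4 6)(9 16)(11 12)| = 2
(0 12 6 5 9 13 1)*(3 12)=[3, 0, 2, 12, 4, 9, 5, 7, 8, 13, 10, 11, 6, 1]=(0 3 12 6 5 9 13 1)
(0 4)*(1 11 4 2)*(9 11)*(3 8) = (0 2 1 9 11 4)(3 8) = [2, 9, 1, 8, 0, 5, 6, 7, 3, 11, 10, 4]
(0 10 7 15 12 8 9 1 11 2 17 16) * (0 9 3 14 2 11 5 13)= [10, 5, 17, 14, 4, 13, 6, 15, 3, 1, 7, 11, 8, 0, 2, 12, 9, 16]= (0 10 7 15 12 8 3 14 2 17 16 9 1 5 13)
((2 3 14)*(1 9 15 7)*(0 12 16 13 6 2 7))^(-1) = [15, 7, 6, 2, 4, 5, 13, 14, 8, 1, 10, 11, 0, 16, 3, 9, 12] = (0 15 9 1 7 14 3 2 6 13 16 12)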